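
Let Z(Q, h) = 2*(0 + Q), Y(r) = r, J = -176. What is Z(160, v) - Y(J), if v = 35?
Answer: 496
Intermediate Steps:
Z(Q, h) = 2*Q
Z(160, v) - Y(J) = 2*160 - 1*(-176) = 320 + 176 = 496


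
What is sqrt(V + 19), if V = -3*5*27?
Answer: I*sqrt(386) ≈ 19.647*I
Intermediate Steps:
V = -405 (V = -15*27 = -405)
sqrt(V + 19) = sqrt(-405 + 19) = sqrt(-386) = I*sqrt(386)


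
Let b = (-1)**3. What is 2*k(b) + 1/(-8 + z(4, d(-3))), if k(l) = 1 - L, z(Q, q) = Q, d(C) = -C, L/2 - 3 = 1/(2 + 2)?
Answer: -45/4 ≈ -11.250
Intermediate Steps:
L = 13/2 (L = 6 + 2/(2 + 2) = 6 + 2/4 = 6 + 2*(1/4) = 6 + 1/2 = 13/2 ≈ 6.5000)
b = -1
k(l) = -11/2 (k(l) = 1 - 1*13/2 = 1 - 13/2 = -11/2)
2*k(b) + 1/(-8 + z(4, d(-3))) = 2*(-11/2) + 1/(-8 + 4) = -11 + 1/(-4) = -11 - 1/4 = -45/4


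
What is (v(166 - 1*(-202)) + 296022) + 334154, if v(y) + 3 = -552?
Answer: 629621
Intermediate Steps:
v(y) = -555 (v(y) = -3 - 552 = -555)
(v(166 - 1*(-202)) + 296022) + 334154 = (-555 + 296022) + 334154 = 295467 + 334154 = 629621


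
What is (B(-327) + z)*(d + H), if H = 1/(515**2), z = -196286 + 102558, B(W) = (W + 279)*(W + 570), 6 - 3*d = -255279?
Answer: -2378625918459392/265225 ≈ -8.9683e+9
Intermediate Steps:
d = 85095 (d = 2 - 1/3*(-255279) = 2 + 85093 = 85095)
B(W) = (279 + W)*(570 + W)
z = -93728
H = 1/265225 ≈ 3.7704e-6
(B(-327) + z)*(d + H) = ((159030 + (-327)**2 + 849*(-327)) - 93728)*(85095 + 1/265225) = ((159030 + 106929 - 277623) - 93728)*(22569321376/265225) = (-11664 - 93728)*(22569321376/265225) = -105392*22569321376/265225 = -2378625918459392/265225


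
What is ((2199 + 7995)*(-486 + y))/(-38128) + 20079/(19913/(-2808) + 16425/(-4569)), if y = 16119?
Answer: -229502619754461/37880415832 ≈ -6058.6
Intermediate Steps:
((2199 + 7995)*(-486 + y))/(-38128) + 20079/(19913/(-2808) + 16425/(-4569)) = ((2199 + 7995)*(-486 + 16119))/(-38128) + 20079/(19913/(-2808) + 16425/(-4569)) = (10194*15633)*(-1/38128) + 20079/(19913*(-1/2808) + 16425*(-1/4569)) = 159362802*(-1/38128) + 20079/(-19913/2808 - 5475/1523) = -79681401/19064 + 20079/(-45701299/4276584) = -79681401/19064 + 20079*(-4276584/45701299) = -79681401/19064 - 3733457832/1987013 = -229502619754461/37880415832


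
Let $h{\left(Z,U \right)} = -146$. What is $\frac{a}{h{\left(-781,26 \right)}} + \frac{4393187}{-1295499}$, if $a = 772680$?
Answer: $- \frac{500823786311}{94571427} \approx -5295.7$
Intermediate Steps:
$\frac{a}{h{\left(-781,26 \right)}} + \frac{4393187}{-1295499} = \frac{772680}{-146} + \frac{4393187}{-1295499} = 772680 \left(- \frac{1}{146}\right) + 4393187 \left(- \frac{1}{1295499}\right) = - \frac{386340}{73} - \frac{4393187}{1295499} = - \frac{500823786311}{94571427}$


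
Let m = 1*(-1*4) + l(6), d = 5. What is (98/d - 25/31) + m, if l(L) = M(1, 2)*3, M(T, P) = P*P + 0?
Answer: 4153/155 ≈ 26.794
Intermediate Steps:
M(T, P) = P**2 (M(T, P) = P**2 + 0 = P**2)
l(L) = 12 (l(L) = 2**2*3 = 4*3 = 12)
m = 8 (m = 1*(-1*4) + 12 = 1*(-4) + 12 = -4 + 12 = 8)
(98/d - 25/31) + m = (98/5 - 25/31) + 8 = 2913/155 + 8 = 4153/155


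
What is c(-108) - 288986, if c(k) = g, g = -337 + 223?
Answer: -289100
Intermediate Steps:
g = -114
c(k) = -114
c(-108) - 288986 = -114 - 288986 = -289100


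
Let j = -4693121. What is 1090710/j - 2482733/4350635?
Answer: -16397047480543/20418056481835 ≈ -0.80307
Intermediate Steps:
1090710/j - 2482733/4350635 = 1090710/(-4693121) - 2482733/4350635 = 1090710*(-1/4693121) - 2482733*1/4350635 = -1090710/4693121 - 2482733/4350635 = -16397047480543/20418056481835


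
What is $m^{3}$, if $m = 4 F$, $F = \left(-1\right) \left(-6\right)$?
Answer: $13824$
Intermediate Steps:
$F = 6$
$m = 24$ ($m = 4 \cdot 6 = 24$)
$m^{3} = 24^{3} = 13824$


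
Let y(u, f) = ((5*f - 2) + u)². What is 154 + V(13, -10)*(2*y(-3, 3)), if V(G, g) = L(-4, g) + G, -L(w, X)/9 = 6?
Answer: -8046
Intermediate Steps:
L(w, X) = -54 (L(w, X) = -9*6 = -54)
y(u, f) = (-2 + u + 5*f)² (y(u, f) = ((-2 + 5*f) + u)² = (-2 + u + 5*f)²)
V(G, g) = -54 + G
154 + V(13, -10)*(2*y(-3, 3)) = 154 + (-54 + 13)*(2*(-2 - 3 + 5*3)²) = 154 - 82*(-2 - 3 + 15)² = 154 - 82*10² = 154 - 82*100 = 154 - 41*200 = 154 - 8200 = -8046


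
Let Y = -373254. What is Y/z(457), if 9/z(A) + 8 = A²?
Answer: -25983579538/3 ≈ -8.6612e+9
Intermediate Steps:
z(A) = 9/(-8 + A²)
Y/z(457) = -373254/(9/(-8 + 457²)) = -373254/(9/(-8 + 208849)) = -373254/(9/208841) = -373254/(9*(1/208841)) = -373254/9/208841 = -373254*208841/9 = -25983579538/3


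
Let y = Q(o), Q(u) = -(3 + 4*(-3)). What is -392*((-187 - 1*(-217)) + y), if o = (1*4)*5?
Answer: -15288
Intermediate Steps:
o = 20 (o = 4*5 = 20)
Q(u) = 9 (Q(u) = -(3 - 12) = -1*(-9) = 9)
y = 9
-392*((-187 - 1*(-217)) + y) = -392*((-187 - 1*(-217)) + 9) = -392*((-187 + 217) + 9) = -392*(30 + 9) = -392*39 = -15288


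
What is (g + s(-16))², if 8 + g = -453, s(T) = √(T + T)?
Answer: 212489 - 3688*I*√2 ≈ 2.1249e+5 - 5215.6*I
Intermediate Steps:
s(T) = √2*√T (s(T) = √(2*T) = √2*√T)
g = -461 (g = -8 - 453 = -461)
(g + s(-16))² = (-461 + √2*√(-16))² = (-461 + √2*(4*I))² = (-461 + 4*I*√2)²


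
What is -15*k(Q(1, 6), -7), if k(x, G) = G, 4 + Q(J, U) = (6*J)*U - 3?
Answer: 105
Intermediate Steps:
Q(J, U) = -7 + 6*J*U (Q(J, U) = -4 + ((6*J)*U - 3) = -4 + (6*J*U - 3) = -4 + (-3 + 6*J*U) = -7 + 6*J*U)
-15*k(Q(1, 6), -7) = -15*(-7) = 105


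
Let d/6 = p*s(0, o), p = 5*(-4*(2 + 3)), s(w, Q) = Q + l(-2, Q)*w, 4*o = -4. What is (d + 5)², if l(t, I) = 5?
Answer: 366025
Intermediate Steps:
o = -1 (o = (¼)*(-4) = -1)
s(w, Q) = Q + 5*w
p = -100 (p = 5*(-4*5) = 5*(-20) = -100)
d = 600 (d = 6*(-100*(-1 + 5*0)) = 6*(-100*(-1 + 0)) = 6*(-100*(-1)) = 6*100 = 600)
(d + 5)² = (600 + 5)² = 605² = 366025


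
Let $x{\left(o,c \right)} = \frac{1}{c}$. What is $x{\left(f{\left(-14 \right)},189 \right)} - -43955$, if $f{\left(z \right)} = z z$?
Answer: $\frac{8307496}{189} \approx 43955.0$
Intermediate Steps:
$f{\left(z \right)} = z^{2}$
$x{\left(f{\left(-14 \right)},189 \right)} - -43955 = \frac{1}{189} - -43955 = \frac{1}{189} + 43955 = \frac{8307496}{189}$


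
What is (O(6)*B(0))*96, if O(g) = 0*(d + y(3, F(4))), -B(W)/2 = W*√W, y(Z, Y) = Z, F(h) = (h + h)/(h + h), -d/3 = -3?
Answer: 0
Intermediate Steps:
d = 9 (d = -3*(-3) = 9)
F(h) = 1 (F(h) = (2*h)/((2*h)) = (2*h)*(1/(2*h)) = 1)
B(W) = -2*W^(3/2) (B(W) = -2*W*√W = -2*W^(3/2))
O(g) = 0 (O(g) = 0*(9 + 3) = 0*12 = 0)
(O(6)*B(0))*96 = (0*(-2*0^(3/2)))*96 = (0*(-2*0))*96 = (0*0)*96 = 0*96 = 0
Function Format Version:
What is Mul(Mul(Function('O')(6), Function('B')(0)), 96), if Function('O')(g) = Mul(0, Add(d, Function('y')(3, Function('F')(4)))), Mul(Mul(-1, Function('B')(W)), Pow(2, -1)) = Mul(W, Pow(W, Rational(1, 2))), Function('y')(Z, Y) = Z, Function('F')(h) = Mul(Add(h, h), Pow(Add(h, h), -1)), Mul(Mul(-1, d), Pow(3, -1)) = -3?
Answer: 0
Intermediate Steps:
d = 9 (d = Mul(-3, -3) = 9)
Function('F')(h) = 1 (Function('F')(h) = Mul(Mul(2, h), Pow(Mul(2, h), -1)) = Mul(Mul(2, h), Mul(Rational(1, 2), Pow(h, -1))) = 1)
Function('B')(W) = Mul(-2, Pow(W, Rational(3, 2))) (Function('B')(W) = Mul(-2, Mul(W, Pow(W, Rational(1, 2)))) = Mul(-2, Pow(W, Rational(3, 2))))
Function('O')(g) = 0 (Function('O')(g) = Mul(0, Add(9, 3)) = Mul(0, 12) = 0)
Mul(Mul(Function('O')(6), Function('B')(0)), 96) = Mul(Mul(0, Mul(-2, Pow(0, Rational(3, 2)))), 96) = Mul(Mul(0, Mul(-2, 0)), 96) = Mul(Mul(0, 0), 96) = Mul(0, 96) = 0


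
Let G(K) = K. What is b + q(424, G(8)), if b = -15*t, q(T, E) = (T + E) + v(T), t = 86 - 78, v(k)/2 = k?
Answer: 1160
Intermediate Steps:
v(k) = 2*k
t = 8
q(T, E) = E + 3*T (q(T, E) = (T + E) + 2*T = (E + T) + 2*T = E + 3*T)
b = -120 (b = -15*8 = -120)
b + q(424, G(8)) = -120 + (8 + 3*424) = -120 + (8 + 1272) = -120 + 1280 = 1160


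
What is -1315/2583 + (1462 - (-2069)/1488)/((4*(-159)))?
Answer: -254408185/90535872 ≈ -2.8100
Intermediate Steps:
-1315/2583 + (1462 - (-2069)/1488)/((4*(-159))) = -1315*1/2583 + (1462 - (-2069)/1488)/(-636) = -1315/2583 + (1462 - 1*(-2069/1488))*(-1/636) = -1315/2583 + (1462 + 2069/1488)*(-1/636) = -1315/2583 + (2177525/1488)*(-1/636) = -1315/2583 - 2177525/946368 = -254408185/90535872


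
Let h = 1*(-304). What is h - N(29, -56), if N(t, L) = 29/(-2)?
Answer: -579/2 ≈ -289.50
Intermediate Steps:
N(t, L) = -29/2 (N(t, L) = 29*(-½) = -29/2)
h = -304
h - N(29, -56) = -304 - 1*(-29/2) = -304 + 29/2 = -579/2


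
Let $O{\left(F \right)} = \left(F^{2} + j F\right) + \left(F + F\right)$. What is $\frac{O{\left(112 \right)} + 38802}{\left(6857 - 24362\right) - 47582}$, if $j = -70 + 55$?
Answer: $- \frac{49890}{65087} \approx -0.76651$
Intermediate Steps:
$j = -15$
$O{\left(F \right)} = F^{2} - 13 F$ ($O{\left(F \right)} = \left(F^{2} - 15 F\right) + \left(F + F\right) = \left(F^{2} - 15 F\right) + 2 F = F^{2} - 13 F$)
$\frac{O{\left(112 \right)} + 38802}{\left(6857 - 24362\right) - 47582} = \frac{112 \left(-13 + 112\right) + 38802}{\left(6857 - 24362\right) - 47582} = \frac{112 \cdot 99 + 38802}{\left(6857 - 24362\right) - 47582} = \frac{11088 + 38802}{-17505 - 47582} = \frac{49890}{-65087} = 49890 \left(- \frac{1}{65087}\right) = - \frac{49890}{65087}$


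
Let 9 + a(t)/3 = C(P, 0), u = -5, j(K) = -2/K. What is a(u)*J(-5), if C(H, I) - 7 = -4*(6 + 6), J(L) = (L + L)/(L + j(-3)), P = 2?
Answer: -4500/13 ≈ -346.15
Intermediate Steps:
J(L) = 2*L/(⅔ + L) (J(L) = (L + L)/(L - 2/(-3)) = (2*L)/(L - 2*(-⅓)) = (2*L)/(L + ⅔) = (2*L)/(⅔ + L) = 2*L/(⅔ + L))
C(H, I) = -41 (C(H, I) = 7 - 4*(6 + 6) = 7 - 4*12 = 7 - 48 = -41)
a(t) = -150 (a(t) = -27 + 3*(-41) = -27 - 123 = -150)
a(u)*J(-5) = -900*(-5)/(2 + 3*(-5)) = -900*(-5)/(2 - 15) = -900*(-5)/(-13) = -900*(-5)*(-1)/13 = -150*30/13 = -4500/13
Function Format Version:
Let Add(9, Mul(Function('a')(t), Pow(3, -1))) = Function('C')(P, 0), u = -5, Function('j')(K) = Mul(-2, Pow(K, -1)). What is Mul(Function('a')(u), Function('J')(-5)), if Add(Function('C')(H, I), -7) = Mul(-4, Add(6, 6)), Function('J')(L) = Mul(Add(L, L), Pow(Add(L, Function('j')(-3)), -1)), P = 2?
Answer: Rational(-4500, 13) ≈ -346.15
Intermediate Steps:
Function('J')(L) = Mul(2, L, Pow(Add(Rational(2, 3), L), -1)) (Function('J')(L) = Mul(Add(L, L), Pow(Add(L, Mul(-2, Pow(-3, -1))), -1)) = Mul(Mul(2, L), Pow(Add(L, Mul(-2, Rational(-1, 3))), -1)) = Mul(Mul(2, L), Pow(Add(L, Rational(2, 3)), -1)) = Mul(Mul(2, L), Pow(Add(Rational(2, 3), L), -1)) = Mul(2, L, Pow(Add(Rational(2, 3), L), -1)))
Function('C')(H, I) = -41 (Function('C')(H, I) = Add(7, Mul(-4, Add(6, 6))) = Add(7, Mul(-4, 12)) = Add(7, -48) = -41)
Function('a')(t) = -150 (Function('a')(t) = Add(-27, Mul(3, -41)) = Add(-27, -123) = -150)
Mul(Function('a')(u), Function('J')(-5)) = Mul(-150, Mul(6, -5, Pow(Add(2, Mul(3, -5)), -1))) = Mul(-150, Mul(6, -5, Pow(Add(2, -15), -1))) = Mul(-150, Mul(6, -5, Pow(-13, -1))) = Mul(-150, Mul(6, -5, Rational(-1, 13))) = Mul(-150, Rational(30, 13)) = Rational(-4500, 13)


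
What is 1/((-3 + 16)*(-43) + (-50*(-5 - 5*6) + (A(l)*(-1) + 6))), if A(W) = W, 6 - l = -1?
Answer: 1/1190 ≈ 0.00084034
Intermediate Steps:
l = 7 (l = 6 - 1*(-1) = 6 + 1 = 7)
1/((-3 + 16)*(-43) + (-50*(-5 - 5*6) + (A(l)*(-1) + 6))) = 1/((-3 + 16)*(-43) + (-50*(-5 - 5*6) + (7*(-1) + 6))) = 1/(13*(-43) + (-50*(-5 - 30) + (-7 + 6))) = 1/(-559 + (-50*(-35) - 1)) = 1/(-559 + (1750 - 1)) = 1/(-559 + 1749) = 1/1190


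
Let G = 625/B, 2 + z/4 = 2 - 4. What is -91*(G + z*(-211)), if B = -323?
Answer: -99173893/323 ≈ -3.0704e+5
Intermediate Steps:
z = -16 (z = -8 + 4*(2 - 4) = -8 + 4*(-2) = -8 - 8 = -16)
G = -625/323 (G = 625/(-323) = 625*(-1/323) = -625/323 ≈ -1.9350)
-91*(G + z*(-211)) = -91*(-625/323 - 16*(-211)) = -91*(-625/323 + 3376) = -91*1089823/323 = -99173893/323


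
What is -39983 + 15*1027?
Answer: -24578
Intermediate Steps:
-39983 + 15*1027 = -39983 + 15405 = -24578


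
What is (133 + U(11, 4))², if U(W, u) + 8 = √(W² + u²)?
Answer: (125 + √137)² ≈ 18688.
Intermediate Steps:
U(W, u) = -8 + √(W² + u²)
(133 + U(11, 4))² = (133 + (-8 + √(11² + 4²)))² = (133 + (-8 + √(121 + 16)))² = (133 + (-8 + √137))² = (125 + √137)²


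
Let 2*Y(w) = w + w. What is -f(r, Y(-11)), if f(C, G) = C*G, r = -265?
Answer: -2915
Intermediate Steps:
Y(w) = w (Y(w) = (w + w)/2 = (2*w)/2 = w)
-f(r, Y(-11)) = -(-265)*(-11) = -1*2915 = -2915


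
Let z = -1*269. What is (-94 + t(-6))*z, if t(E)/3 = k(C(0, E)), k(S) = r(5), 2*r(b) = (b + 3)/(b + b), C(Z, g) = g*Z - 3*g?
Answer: 124816/5 ≈ 24963.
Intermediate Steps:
C(Z, g) = -3*g + Z*g (C(Z, g) = Z*g - 3*g = -3*g + Z*g)
r(b) = (3 + b)/(4*b) (r(b) = ((b + 3)/(b + b))/2 = ((3 + b)/((2*b)))/2 = ((3 + b)*(1/(2*b)))/2 = ((3 + b)/(2*b))/2 = (3 + b)/(4*b))
k(S) = ⅖ (k(S) = (¼)*(3 + 5)/5 = (¼)*(⅕)*8 = ⅖)
t(E) = 6/5 (t(E) = 3*(⅖) = 6/5)
z = -269
(-94 + t(-6))*z = (-94 + 6/5)*(-269) = -464/5*(-269) = 124816/5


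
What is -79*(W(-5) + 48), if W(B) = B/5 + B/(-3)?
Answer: -11534/3 ≈ -3844.7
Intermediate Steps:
W(B) = -2*B/15 (W(B) = B*(1/5) + B*(-1/3) = B/5 - B/3 = -2*B/15)
-79*(W(-5) + 48) = -79*(-2/15*(-5) + 48) = -79*(2/3 + 48) = -79*146/3 = -11534/3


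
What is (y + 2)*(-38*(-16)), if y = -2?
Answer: 0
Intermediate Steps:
(y + 2)*(-38*(-16)) = (-2 + 2)*(-38*(-16)) = 0*608 = 0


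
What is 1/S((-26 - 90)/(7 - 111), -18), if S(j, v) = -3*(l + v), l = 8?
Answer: 1/30 ≈ 0.033333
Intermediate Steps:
S(j, v) = -24 - 3*v (S(j, v) = -3*(8 + v) = -24 - 3*v)
1/S((-26 - 90)/(7 - 111), -18) = 1/(-24 - 3*(-18)) = 1/(-24 + 54) = 1/30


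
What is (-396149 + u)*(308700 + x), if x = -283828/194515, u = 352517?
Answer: -2619948742792704/194515 ≈ -1.3469e+10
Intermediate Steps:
x = -283828/194515 (x = -283828*1/194515 = -283828/194515 ≈ -1.4592)
(-396149 + u)*(308700 + x) = (-396149 + 352517)*(308700 - 283828/194515) = -43632*60046496672/194515 = -2619948742792704/194515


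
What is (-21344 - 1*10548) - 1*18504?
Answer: -50396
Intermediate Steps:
(-21344 - 1*10548) - 1*18504 = (-21344 - 10548) - 18504 = -31892 - 18504 = -50396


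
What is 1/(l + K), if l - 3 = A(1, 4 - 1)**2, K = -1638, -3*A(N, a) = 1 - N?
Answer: -1/1635 ≈ -0.00061162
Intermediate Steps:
A(N, a) = -1/3 + N/3 (A(N, a) = -(1 - N)/3 = -1/3 + N/3)
l = 3 (l = 3 + (-1/3 + (1/3)*1)**2 = 3 + (-1/3 + 1/3)**2 = 3 + 0**2 = 3 + 0 = 3)
1/(l + K) = 1/(3 - 1638) = 1/(-1635) = -1/1635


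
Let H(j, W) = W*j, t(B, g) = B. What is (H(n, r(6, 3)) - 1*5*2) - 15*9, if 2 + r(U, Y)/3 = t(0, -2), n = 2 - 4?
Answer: -133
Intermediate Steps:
n = -2
r(U, Y) = -6 (r(U, Y) = -6 + 3*0 = -6 + 0 = -6)
(H(n, r(6, 3)) - 1*5*2) - 15*9 = (-6*(-2) - 1*5*2) - 15*9 = (12 - 5*2) - 135 = (12 - 1*10) - 135 = (12 - 10) - 135 = 2 - 135 = -133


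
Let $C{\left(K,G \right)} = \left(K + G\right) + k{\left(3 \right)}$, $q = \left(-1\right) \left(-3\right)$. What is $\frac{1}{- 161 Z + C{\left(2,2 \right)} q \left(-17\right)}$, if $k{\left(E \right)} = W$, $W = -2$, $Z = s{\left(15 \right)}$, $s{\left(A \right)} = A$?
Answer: $- \frac{1}{2517} \approx -0.0003973$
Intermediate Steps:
$Z = 15$
$k{\left(E \right)} = -2$
$q = 3$
$C{\left(K,G \right)} = -2 + G + K$ ($C{\left(K,G \right)} = \left(K + G\right) - 2 = \left(G + K\right) - 2 = -2 + G + K$)
$\frac{1}{- 161 Z + C{\left(2,2 \right)} q \left(-17\right)} = \frac{1}{\left(-161\right) 15 + \left(-2 + 2 + 2\right) 3 \left(-17\right)} = \frac{1}{-2415 + 2 \cdot 3 \left(-17\right)} = \frac{1}{-2415 + 6 \left(-17\right)} = \frac{1}{-2415 - 102} = \frac{1}{-2517} = - \frac{1}{2517}$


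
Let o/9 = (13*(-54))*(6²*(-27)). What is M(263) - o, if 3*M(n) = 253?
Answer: -18423035/3 ≈ -6.1410e+6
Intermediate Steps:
M(n) = 253/3 (M(n) = (⅓)*253 = 253/3)
o = 6141096 (o = 9*((13*(-54))*(6²*(-27))) = 9*(-25272*(-27)) = 9*(-702*(-972)) = 9*682344 = 6141096)
M(263) - o = 253/3 - 1*6141096 = 253/3 - 6141096 = -18423035/3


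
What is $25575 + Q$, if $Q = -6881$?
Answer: $18694$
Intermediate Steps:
$25575 + Q = 25575 - 6881 = 18694$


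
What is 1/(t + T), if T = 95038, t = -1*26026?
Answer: 1/69012 ≈ 1.4490e-5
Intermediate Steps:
t = -26026
1/(t + T) = 1/(-26026 + 95038) = 1/69012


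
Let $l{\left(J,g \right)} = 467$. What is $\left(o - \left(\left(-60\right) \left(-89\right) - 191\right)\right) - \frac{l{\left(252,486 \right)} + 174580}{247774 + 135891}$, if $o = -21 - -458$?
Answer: $- \frac{1808004527}{383665} \approx -4712.5$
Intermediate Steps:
$o = 437$ ($o = -21 + 458 = 437$)
$\left(o - \left(\left(-60\right) \left(-89\right) - 191\right)\right) - \frac{l{\left(252,486 \right)} + 174580}{247774 + 135891} = \left(437 - \left(\left(-60\right) \left(-89\right) - 191\right)\right) - \frac{467 + 174580}{247774 + 135891} = \left(437 - \left(5340 - 191\right)\right) - \frac{175047}{383665} = \left(437 - 5149\right) - 175047 \cdot \frac{1}{383665} = \left(437 - 5149\right) - \frac{175047}{383665} = -4712 - \frac{175047}{383665} = - \frac{1808004527}{383665}$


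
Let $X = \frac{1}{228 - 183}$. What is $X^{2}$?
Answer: $\frac{1}{2025} \approx 0.00049383$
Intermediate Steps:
$X = \frac{1}{45} \approx 0.022222$
$X^{2} = \left(\frac{1}{45}\right)^{2} = \frac{1}{2025}$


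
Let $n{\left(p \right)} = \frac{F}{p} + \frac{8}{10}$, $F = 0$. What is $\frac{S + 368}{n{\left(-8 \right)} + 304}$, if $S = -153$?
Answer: $\frac{1075}{1524} \approx 0.70538$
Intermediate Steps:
$n{\left(p \right)} = \frac{4}{5}$ ($n{\left(p \right)} = \frac{0}{p} + \frac{8}{10} = 0 + 8 \cdot \frac{1}{10} = 0 + \frac{4}{5} = \frac{4}{5}$)
$\frac{S + 368}{n{\left(-8 \right)} + 304} = \frac{-153 + 368}{\frac{4}{5} + 304} = \frac{215}{\frac{1524}{5}} = 215 \cdot \frac{5}{1524} = \frac{1075}{1524}$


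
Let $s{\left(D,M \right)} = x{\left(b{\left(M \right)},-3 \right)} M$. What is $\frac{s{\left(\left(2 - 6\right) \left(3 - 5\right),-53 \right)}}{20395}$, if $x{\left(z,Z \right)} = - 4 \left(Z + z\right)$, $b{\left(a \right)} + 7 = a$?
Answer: $- \frac{13356}{20395} \approx -0.65487$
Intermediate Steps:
$b{\left(a \right)} = -7 + a$
$x{\left(z,Z \right)} = - 4 Z - 4 z$
$s{\left(D,M \right)} = M \left(40 - 4 M\right)$ ($s{\left(D,M \right)} = \left(\left(-4\right) \left(-3\right) - 4 \left(-7 + M\right)\right) M = \left(12 - \left(-28 + 4 M\right)\right) M = \left(40 - 4 M\right) M = M \left(40 - 4 M\right)$)
$\frac{s{\left(\left(2 - 6\right) \left(3 - 5\right),-53 \right)}}{20395} = \frac{4 \left(-53\right) \left(10 - -53\right)}{20395} = 4 \left(-53\right) \left(10 + 53\right) \frac{1}{20395} = 4 \left(-53\right) 63 \cdot \frac{1}{20395} = \left(-13356\right) \frac{1}{20395} = - \frac{13356}{20395}$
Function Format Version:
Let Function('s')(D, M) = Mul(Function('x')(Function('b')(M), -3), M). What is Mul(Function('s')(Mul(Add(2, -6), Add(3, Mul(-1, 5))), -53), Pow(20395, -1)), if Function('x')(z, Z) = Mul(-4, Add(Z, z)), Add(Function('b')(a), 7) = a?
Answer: Rational(-13356, 20395) ≈ -0.65487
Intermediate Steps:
Function('b')(a) = Add(-7, a)
Function('x')(z, Z) = Add(Mul(-4, Z), Mul(-4, z))
Function('s')(D, M) = Mul(M, Add(40, Mul(-4, M))) (Function('s')(D, M) = Mul(Add(Mul(-4, -3), Mul(-4, Add(-7, M))), M) = Mul(Add(12, Add(28, Mul(-4, M))), M) = Mul(Add(40, Mul(-4, M)), M) = Mul(M, Add(40, Mul(-4, M))))
Mul(Function('s')(Mul(Add(2, -6), Add(3, Mul(-1, 5))), -53), Pow(20395, -1)) = Mul(Mul(4, -53, Add(10, Mul(-1, -53))), Pow(20395, -1)) = Mul(Mul(4, -53, Add(10, 53)), Rational(1, 20395)) = Mul(Mul(4, -53, 63), Rational(1, 20395)) = Mul(-13356, Rational(1, 20395)) = Rational(-13356, 20395)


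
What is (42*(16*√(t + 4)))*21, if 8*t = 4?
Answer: 21168*√2 ≈ 29936.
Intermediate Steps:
t = ½ (t = (⅛)*4 = ½ ≈ 0.50000)
(42*(16*√(t + 4)))*21 = (42*(16*√(½ + 4)))*21 = (42*(16*√(9/2)))*21 = (42*(16*(3*√2/2)))*21 = (42*(24*√2))*21 = (1008*√2)*21 = 21168*√2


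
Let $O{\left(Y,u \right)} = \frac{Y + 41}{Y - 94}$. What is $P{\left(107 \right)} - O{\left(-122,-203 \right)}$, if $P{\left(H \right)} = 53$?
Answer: $\frac{421}{8} \approx 52.625$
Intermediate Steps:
$O{\left(Y,u \right)} = \frac{41 + Y}{-94 + Y}$
$P{\left(107 \right)} - O{\left(-122,-203 \right)} = 53 - \frac{41 - 122}{-94 - 122} = 53 - \frac{1}{-216} \left(-81\right) = 53 - \left(- \frac{1}{216}\right) \left(-81\right) = 53 - \frac{3}{8} = \frac{421}{8}$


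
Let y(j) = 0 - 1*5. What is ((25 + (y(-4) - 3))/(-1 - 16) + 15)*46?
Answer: 644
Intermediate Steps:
y(j) = -5 (y(j) = 0 - 5 = -5)
((25 + (y(-4) - 3))/(-1 - 16) + 15)*46 = ((25 + (-5 - 3))/(-1 - 16) + 15)*46 = ((25 - 8)/(-17) + 15)*46 = (17*(-1/17) + 15)*46 = (-1 + 15)*46 = 14*46 = 644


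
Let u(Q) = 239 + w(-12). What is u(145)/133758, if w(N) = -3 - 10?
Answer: 113/66879 ≈ 0.0016896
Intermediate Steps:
w(N) = -13
u(Q) = 226 (u(Q) = 239 - 13 = 226)
u(145)/133758 = 226/133758 = 226*(1/133758) = 113/66879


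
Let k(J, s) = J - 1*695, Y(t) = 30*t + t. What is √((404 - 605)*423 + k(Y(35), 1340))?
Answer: I*√84633 ≈ 290.92*I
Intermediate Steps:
Y(t) = 31*t
k(J, s) = -695 + J (k(J, s) = J - 695 = -695 + J)
√((404 - 605)*423 + k(Y(35), 1340)) = √((404 - 605)*423 + (-695 + 31*35)) = √(-201*423 + (-695 + 1085)) = √(-85023 + 390) = √(-84633) = I*√84633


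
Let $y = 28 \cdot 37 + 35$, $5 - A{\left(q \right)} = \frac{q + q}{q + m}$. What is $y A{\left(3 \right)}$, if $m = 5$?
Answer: $\frac{18207}{4} \approx 4551.8$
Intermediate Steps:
$A{\left(q \right)} = 5 - \frac{2 q}{5 + q}$ ($A{\left(q \right)} = 5 - \frac{q + q}{q + 5} = 5 - \frac{2 q}{5 + q}$)
$y = 1071$ ($y = 1036 + 35 = 1071$)
$y A{\left(3 \right)} = 1071 \frac{25 + 3 \cdot 3}{5 + 3} = 1071 \frac{25 + 9}{8} = 1071 \cdot \frac{1}{8} \cdot 34 = 1071 \cdot \frac{17}{4} = \frac{18207}{4}$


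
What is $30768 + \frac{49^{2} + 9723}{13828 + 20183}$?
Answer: $\frac{1046462572}{34011} \approx 30768.0$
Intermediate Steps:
$30768 + \frac{49^{2} + 9723}{13828 + 20183} = 30768 + \frac{2401 + 9723}{34011} = 30768 + 12124 \cdot \frac{1}{34011} = 30768 + \frac{12124}{34011} = \frac{1046462572}{34011}$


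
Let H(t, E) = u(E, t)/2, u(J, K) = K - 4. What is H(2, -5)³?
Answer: -1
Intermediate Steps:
u(J, K) = -4 + K
H(t, E) = -2 + t/2 (H(t, E) = (-4 + t)/2 = (-4 + t)*(½) = -2 + t/2)
H(2, -5)³ = (-2 + (½)*2)³ = (-2 + 1)³ = (-1)³ = -1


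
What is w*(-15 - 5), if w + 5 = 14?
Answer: -180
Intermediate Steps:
w = 9 (w = -5 + 14 = 9)
w*(-15 - 5) = 9*(-15 - 5) = 9*(-20) = -180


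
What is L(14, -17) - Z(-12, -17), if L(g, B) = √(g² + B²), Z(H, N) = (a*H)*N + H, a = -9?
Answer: 1848 + √485 ≈ 1870.0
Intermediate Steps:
Z(H, N) = H - 9*H*N (Z(H, N) = (-9*H)*N + H = -9*H*N + H = H - 9*H*N)
L(g, B) = √(B² + g²)
L(14, -17) - Z(-12, -17) = √((-17)² + 14²) - (-12)*(1 - 9*(-17)) = √(289 + 196) - (-12)*(1 + 153) = √485 - (-12)*154 = √485 - 1*(-1848) = √485 + 1848 = 1848 + √485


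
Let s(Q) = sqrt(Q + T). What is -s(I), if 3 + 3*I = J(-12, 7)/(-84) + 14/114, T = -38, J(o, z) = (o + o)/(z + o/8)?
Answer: -13*I*sqrt(4438742)/4389 ≈ -6.2403*I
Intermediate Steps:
J(o, z) = 2*o/(z + o/8) (J(o, z) = (2*o)/(z + o*(1/8)) = (2*o)/(z + o/8) = 2*o/(z + o/8))
I = -12400/13167 (I = -1 + ((16*(-12)/(-12 + 8*7))/(-84) + 14/114)/3 = -1 + ((16*(-12)/(-12 + 56))*(-1/84) + 14*(1/114))/3 = -1 + ((16*(-12)/44)*(-1/84) + 7/57)/3 = -1 + ((16*(-12)*(1/44))*(-1/84) + 7/57)/3 = -1 + (-48/11*(-1/84) + 7/57)/3 = -1 + (4/77 + 7/57)/3 = -1 + (1/3)*(767/4389) = -1 + 767/13167 = -12400/13167 ≈ -0.94175)
s(Q) = sqrt(-38 + Q) (s(Q) = sqrt(Q - 38) = sqrt(-38 + Q))
-s(I) = -sqrt(-38 - 12400/13167) = -sqrt(-512746/13167) = -13*I*sqrt(4438742)/4389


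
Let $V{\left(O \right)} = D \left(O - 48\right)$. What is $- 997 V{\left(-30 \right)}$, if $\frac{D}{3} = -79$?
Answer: $-18430542$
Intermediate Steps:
$D = -237$ ($D = 3 \left(-79\right) = -237$)
$V{\left(O \right)} = 11376 - 237 O$ ($V{\left(O \right)} = - 237 \left(O - 48\right) = - 237 \left(-48 + O\right) = 11376 - 237 O$)
$- 997 V{\left(-30 \right)} = - 997 \left(11376 - -7110\right) = - 997 \left(11376 + 7110\right) = \left(-997\right) 18486 = -18430542$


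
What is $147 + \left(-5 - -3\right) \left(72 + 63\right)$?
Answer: $-123$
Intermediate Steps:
$147 + \left(-5 - -3\right) \left(72 + 63\right) = 147 + \left(-5 + 3\right) 135 = 147 - 270 = -123$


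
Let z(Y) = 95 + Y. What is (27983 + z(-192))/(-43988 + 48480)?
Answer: 13943/2246 ≈ 6.2079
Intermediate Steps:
(27983 + z(-192))/(-43988 + 48480) = (27983 + (95 - 192))/(-43988 + 48480) = (27983 - 97)/4492 = 27886*(1/4492) = 13943/2246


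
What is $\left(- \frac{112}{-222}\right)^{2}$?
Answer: $\frac{3136}{12321} \approx 0.25452$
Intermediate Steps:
$\left(- \frac{112}{-222}\right)^{2} = \left(\left(-112\right) \left(- \frac{1}{222}\right)\right)^{2} = \left(\frac{56}{111}\right)^{2} = \frac{3136}{12321}$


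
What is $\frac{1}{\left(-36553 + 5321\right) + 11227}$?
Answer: $- \frac{1}{20005} \approx -4.9988 \cdot 10^{-5}$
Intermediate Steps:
$\frac{1}{\left(-36553 + 5321\right) + 11227} = \frac{1}{-31232 + 11227} = \frac{1}{-20005} = - \frac{1}{20005}$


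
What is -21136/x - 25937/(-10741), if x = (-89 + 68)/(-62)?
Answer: -14074805435/225561 ≈ -62399.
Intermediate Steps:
x = 21/62 (x = -1/62*(-21) = 21/62 ≈ 0.33871)
-21136/x - 25937/(-10741) = -21136/21/62 - 25937/(-10741) = -21136*62/21 - 25937*(-1/10741) = -1310432/21 + 25937/10741 = -14074805435/225561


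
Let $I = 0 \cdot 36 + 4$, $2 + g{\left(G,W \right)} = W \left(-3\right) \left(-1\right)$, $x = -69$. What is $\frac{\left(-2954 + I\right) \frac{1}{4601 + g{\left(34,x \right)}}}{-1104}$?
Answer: $\frac{1475}{2424384} \approx 0.0006084$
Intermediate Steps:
$g{\left(G,W \right)} = -2 + 3 W$ ($g{\left(G,W \right)} = -2 + W \left(-3\right) \left(-1\right) = -2 + - 3 W \left(-1\right) = -2 + 3 W$)
$I = 4$ ($I = 0 + 4 = 4$)
$\frac{\left(-2954 + I\right) \frac{1}{4601 + g{\left(34,x \right)}}}{-1104} = \frac{\left(-2954 + 4\right) \frac{1}{4601 + \left(-2 + 3 \left(-69\right)\right)}}{-1104} = - \frac{2950}{4601 - 209} \left(- \frac{1}{1104}\right) = - \frac{2950}{4392} \left(- \frac{1}{1104}\right) = \left(-2950\right) \frac{1}{4392} \left(- \frac{1}{1104}\right) = \left(- \frac{1475}{2196}\right) \left(- \frac{1}{1104}\right) = \frac{1475}{2424384}$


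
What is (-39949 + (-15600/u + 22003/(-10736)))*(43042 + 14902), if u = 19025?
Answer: -2364192038459193/1021262 ≈ -2.3150e+9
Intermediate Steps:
(-39949 + (-15600/u + 22003/(-10736)))*(43042 + 14902) = (-39949 + (-15600/19025 + 22003/(-10736)))*(43042 + 14902) = (-39949 + (-15600*1/19025 + 22003*(-1/10736)))*57944 = (-39949 + (-624/761 - 22003/10736))*57944 = (-39949 - 23443547/8170096)*57944 = -326410608651/8170096*57944 = -2364192038459193/1021262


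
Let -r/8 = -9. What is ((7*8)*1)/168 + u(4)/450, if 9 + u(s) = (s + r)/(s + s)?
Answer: 301/900 ≈ 0.33444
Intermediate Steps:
r = 72 (r = -8*(-9) = 72)
u(s) = -9 + (72 + s)/(2*s) (u(s) = -9 + (s + 72)/(s + s) = -9 + (72 + s)/((2*s)) = -9 + (72 + s)*(1/(2*s)) = -9 + (72 + s)/(2*s))
((7*8)*1)/168 + u(4)/450 = ((7*8)*1)/168 + (-17/2 + 36/4)/450 = (56*1)*(1/168) + (-17/2 + 36*(1/4))*(1/450) = 56*(1/168) + (-17/2 + 9)*(1/450) = 1/3 + (1/2)*(1/450) = 1/3 + 1/900 = 301/900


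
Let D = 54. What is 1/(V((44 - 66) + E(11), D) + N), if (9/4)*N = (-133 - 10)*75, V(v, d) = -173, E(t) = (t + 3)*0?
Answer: -3/14819 ≈ -0.00020244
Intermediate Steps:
E(t) = 0 (E(t) = (3 + t)*0 = 0)
N = -14300/3 (N = 4*((-133 - 10)*75)/9 = 4*(-143*75)/9 = (4/9)*(-10725) = -14300/3 ≈ -4766.7)
1/(V((44 - 66) + E(11), D) + N) = 1/(-173 - 14300/3) = 1/(-14819/3) = -3/14819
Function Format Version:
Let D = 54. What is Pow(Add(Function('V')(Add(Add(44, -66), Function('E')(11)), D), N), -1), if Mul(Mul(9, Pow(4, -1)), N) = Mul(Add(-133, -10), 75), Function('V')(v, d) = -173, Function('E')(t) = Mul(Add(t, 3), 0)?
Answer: Rational(-3, 14819) ≈ -0.00020244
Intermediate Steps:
Function('E')(t) = 0 (Function('E')(t) = Mul(Add(3, t), 0) = 0)
N = Rational(-14300, 3) (N = Mul(Rational(4, 9), Mul(Add(-133, -10), 75)) = Mul(Rational(4, 9), Mul(-143, 75)) = Mul(Rational(4, 9), -10725) = Rational(-14300, 3) ≈ -4766.7)
Pow(Add(Function('V')(Add(Add(44, -66), Function('E')(11)), D), N), -1) = Pow(Add(-173, Rational(-14300, 3)), -1) = Pow(Rational(-14819, 3), -1) = Rational(-3, 14819)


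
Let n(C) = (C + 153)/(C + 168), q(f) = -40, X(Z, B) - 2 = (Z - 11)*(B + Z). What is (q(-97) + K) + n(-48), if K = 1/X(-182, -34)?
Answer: -6524481/166760 ≈ -39.125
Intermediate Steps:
X(Z, B) = 2 + (-11 + Z)*(B + Z) (X(Z, B) = 2 + (Z - 11)*(B + Z) = 2 + (-11 + Z)*(B + Z))
n(C) = (153 + C)/(168 + C)
K = 1/41690 (K = 1/(2 + (-182)² - 11*(-34) - 11*(-182) - 34*(-182)) = 1/(2 + 33124 + 374 + 2002 + 6188) = 1/41690 ≈ 2.3987e-5)
(q(-97) + K) + n(-48) = (-40 + 1/41690) + (153 - 48)/(168 - 48) = -1667599/41690 + 105/120 = -1667599/41690 + (1/120)*105 = -1667599/41690 + 7/8 = -6524481/166760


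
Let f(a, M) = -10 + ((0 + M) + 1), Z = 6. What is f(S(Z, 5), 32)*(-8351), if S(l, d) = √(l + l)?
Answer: -192073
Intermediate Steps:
S(l, d) = √2*√l (S(l, d) = √(2*l) = √2*√l)
f(a, M) = -9 + M (f(a, M) = -10 + (M + 1) = -10 + (1 + M) = -9 + M)
f(S(Z, 5), 32)*(-8351) = (-9 + 32)*(-8351) = 23*(-8351) = -192073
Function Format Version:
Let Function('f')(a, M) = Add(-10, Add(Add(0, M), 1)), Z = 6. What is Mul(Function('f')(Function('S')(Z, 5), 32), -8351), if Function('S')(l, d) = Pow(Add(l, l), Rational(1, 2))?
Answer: -192073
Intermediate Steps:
Function('S')(l, d) = Mul(Pow(2, Rational(1, 2)), Pow(l, Rational(1, 2))) (Function('S')(l, d) = Pow(Mul(2, l), Rational(1, 2)) = Mul(Pow(2, Rational(1, 2)), Pow(l, Rational(1, 2))))
Function('f')(a, M) = Add(-9, M) (Function('f')(a, M) = Add(-10, Add(M, 1)) = Add(-10, Add(1, M)) = Add(-9, M))
Mul(Function('f')(Function('S')(Z, 5), 32), -8351) = Mul(Add(-9, 32), -8351) = Mul(23, -8351) = -192073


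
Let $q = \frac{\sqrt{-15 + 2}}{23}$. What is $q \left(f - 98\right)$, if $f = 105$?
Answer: $\frac{7 i \sqrt{13}}{23} \approx 1.0973 i$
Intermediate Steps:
$q = \frac{i \sqrt{13}}{23}$ ($q = \sqrt{-13} \cdot \frac{1}{23} = i \sqrt{13} \cdot \frac{1}{23} = \frac{i \sqrt{13}}{23} \approx 0.15676 i$)
$q \left(f - 98\right) = \frac{i \sqrt{13}}{23} \left(105 - 98\right) = \frac{i \sqrt{13}}{23} \cdot 7 = \frac{7 i \sqrt{13}}{23}$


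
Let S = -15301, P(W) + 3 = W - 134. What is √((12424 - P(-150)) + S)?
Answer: I*√2590 ≈ 50.892*I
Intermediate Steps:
P(W) = -137 + W (P(W) = -3 + (W - 134) = -3 + (-134 + W) = -137 + W)
√((12424 - P(-150)) + S) = √((12424 - (-137 - 150)) - 15301) = √((12424 - 1*(-287)) - 15301) = √((12424 + 287) - 15301) = √(12711 - 15301) = √(-2590) = I*√2590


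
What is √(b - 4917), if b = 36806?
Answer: √31889 ≈ 178.57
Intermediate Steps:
√(b - 4917) = √(36806 - 4917) = √31889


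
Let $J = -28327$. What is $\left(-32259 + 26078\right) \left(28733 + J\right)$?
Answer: $-2509486$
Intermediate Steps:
$\left(-32259 + 26078\right) \left(28733 + J\right) = \left(-32259 + 26078\right) \left(28733 - 28327\right) = \left(-6181\right) 406 = -2509486$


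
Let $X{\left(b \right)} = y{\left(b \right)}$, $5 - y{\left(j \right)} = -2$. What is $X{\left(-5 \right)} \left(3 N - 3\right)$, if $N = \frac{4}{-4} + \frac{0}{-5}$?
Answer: $-42$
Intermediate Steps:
$y{\left(j \right)} = 7$ ($y{\left(j \right)} = 5 - -2 = 5 + 2 = 7$)
$N = -1$ ($N = 4 \left(- \frac{1}{4}\right) + 0 \left(- \frac{1}{5}\right) = -1 + 0 = -1$)
$X{\left(b \right)} = 7$
$X{\left(-5 \right)} \left(3 N - 3\right) = 7 \left(3 \left(-1\right) - 3\right) = 7 \left(-3 - 3\right) = 7 \left(-6\right) = -42$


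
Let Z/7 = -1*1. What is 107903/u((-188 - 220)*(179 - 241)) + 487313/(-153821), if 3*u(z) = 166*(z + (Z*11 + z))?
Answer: -4036565046281/1289864457290 ≈ -3.1294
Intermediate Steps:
Z = -7 (Z = 7*(-1*1) = 7*(-1) = -7)
u(z) = -12782/3 + 332*z/3 (u(z) = (166*(z + (-7*11 + z)))/3 = (166*(z + (-77 + z)))/3 = (166*(-77 + 2*z))/3 = (-12782 + 332*z)/3 = -12782/3 + 332*z/3)
107903/u((-188 - 220)*(179 - 241)) + 487313/(-153821) = 107903/(-12782/3 + 332*((-188 - 220)*(179 - 241))/3) + 487313/(-153821) = 107903/(-12782/3 + 332*(-408*(-62))/3) + 487313*(-1/153821) = 107903/(-12782/3 + (332/3)*25296) - 487313/153821 = 107903/(-12782/3 + 2799424) - 487313/153821 = 107903/(8385490/3) - 487313/153821 = 107903*(3/8385490) - 487313/153821 = 323709/8385490 - 487313/153821 = -4036565046281/1289864457290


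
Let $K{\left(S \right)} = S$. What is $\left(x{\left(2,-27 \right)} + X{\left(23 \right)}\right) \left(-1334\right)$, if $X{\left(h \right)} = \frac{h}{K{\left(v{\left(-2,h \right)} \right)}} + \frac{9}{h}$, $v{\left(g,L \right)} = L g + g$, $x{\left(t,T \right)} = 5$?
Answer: $- \frac{157267}{24} \approx -6552.8$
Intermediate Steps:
$v{\left(g,L \right)} = g + L g$
$X{\left(h \right)} = \frac{9}{h} + \frac{h}{-2 - 2 h}$ ($X{\left(h \right)} = \frac{h}{\left(-2\right) \left(1 + h\right)} + \frac{9}{h} = \frac{h}{-2 - 2 h} + \frac{9}{h} = \frac{9}{h} + \frac{h}{-2 - 2 h}$)
$\left(x{\left(2,-27 \right)} + X{\left(23 \right)}\right) \left(-1334\right) = \left(5 + \frac{18 - 23^{2} + 18 \cdot 23}{2 \cdot 23 \left(1 + 23\right)}\right) \left(-1334\right) = \left(5 + \frac{1}{2} \cdot \frac{1}{23} \cdot \frac{1}{24} \left(18 - 529 + 414\right)\right) \left(-1334\right) = \left(5 + \frac{1}{2} \cdot \frac{1}{23} \cdot \frac{1}{24} \left(-97\right)\right) \left(-1334\right) = \left(5 - \frac{97}{1104}\right) \left(-1334\right) = \frac{5423}{1104} \left(-1334\right) = - \frac{157267}{24}$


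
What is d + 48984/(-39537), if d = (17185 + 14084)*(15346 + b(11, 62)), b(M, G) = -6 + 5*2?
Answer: 6325645201522/13179 ≈ 4.7998e+8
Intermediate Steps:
b(M, G) = 4 (b(M, G) = -6 + 10 = 4)
d = 479979150 (d = (17185 + 14084)*(15346 + 4) = 31269*15350 = 479979150)
d + 48984/(-39537) = 479979150 + 48984/(-39537) = 479979150 + 48984*(-1/39537) = 479979150 - 16328/13179 = 6325645201522/13179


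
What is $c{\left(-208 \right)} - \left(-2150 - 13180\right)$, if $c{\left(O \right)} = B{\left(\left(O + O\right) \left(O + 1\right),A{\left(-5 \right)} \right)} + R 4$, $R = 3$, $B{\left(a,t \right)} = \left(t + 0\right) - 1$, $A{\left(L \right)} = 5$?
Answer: $15346$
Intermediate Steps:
$B{\left(a,t \right)} = -1 + t$ ($B{\left(a,t \right)} = t - 1 = -1 + t$)
$c{\left(O \right)} = 16$ ($c{\left(O \right)} = \left(-1 + 5\right) + 3 \cdot 4 = 4 + 12 = 16$)
$c{\left(-208 \right)} - \left(-2150 - 13180\right) = 16 - \left(-2150 - 13180\right) = 16 - -15330 = 16 + 15330 = 15346$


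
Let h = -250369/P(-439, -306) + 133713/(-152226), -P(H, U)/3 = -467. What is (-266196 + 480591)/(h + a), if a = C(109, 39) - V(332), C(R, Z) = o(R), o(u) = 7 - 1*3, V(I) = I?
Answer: -37632697178/89096389 ≈ -422.38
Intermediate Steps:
P(H, U) = 1401 (P(H, U) = -3*(-467) = 1401)
h = -472839547/2632946 (h = -250369/1401 + 133713/(-152226) = -250369*1/1401 + 133713*(-1/152226) = -250369/1401 - 14857/16914 = -472839547/2632946 ≈ -179.59)
o(u) = 4 (o(u) = 7 - 3 = 4)
C(R, Z) = 4
a = -328 (a = 4 - 1*332 = 4 - 332 = -328)
(-266196 + 480591)/(h + a) = (-266196 + 480591)/(-472839547/2632946 - 328) = 214395/(-1336445835/2632946) = 214395*(-2632946/1336445835) = -37632697178/89096389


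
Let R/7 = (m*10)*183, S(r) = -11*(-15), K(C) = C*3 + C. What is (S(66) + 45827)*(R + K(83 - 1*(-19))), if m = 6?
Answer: 3553709856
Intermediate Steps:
K(C) = 4*C (K(C) = 3*C + C = 4*C)
S(r) = 165
R = 76860 (R = 7*((6*10)*183) = 7*(60*183) = 7*10980 = 76860)
(S(66) + 45827)*(R + K(83 - 1*(-19))) = (165 + 45827)*(76860 + 4*(83 - 1*(-19))) = 45992*(76860 + 4*(83 + 19)) = 45992*(76860 + 4*102) = 45992*(76860 + 408) = 45992*77268 = 3553709856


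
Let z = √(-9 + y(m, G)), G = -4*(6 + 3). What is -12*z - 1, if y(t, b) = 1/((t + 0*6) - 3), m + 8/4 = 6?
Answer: -1 - 24*I*√2 ≈ -1.0 - 33.941*I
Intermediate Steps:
m = 4 (m = -2 + 6 = 4)
G = -36 (G = -4*9 = -36)
y(t, b) = 1/(-3 + t) (y(t, b) = 1/((t + 0) - 3) = 1/(t - 3) = 1/(-3 + t))
z = 2*I*√2 (z = √(-9 + 1/(-3 + 4)) = √(-9 + 1/1) = √(-9 + 1) = √(-8) = 2*I*√2 ≈ 2.8284*I)
-12*z - 1 = -24*I*√2 - 1 = -1 - 24*I*√2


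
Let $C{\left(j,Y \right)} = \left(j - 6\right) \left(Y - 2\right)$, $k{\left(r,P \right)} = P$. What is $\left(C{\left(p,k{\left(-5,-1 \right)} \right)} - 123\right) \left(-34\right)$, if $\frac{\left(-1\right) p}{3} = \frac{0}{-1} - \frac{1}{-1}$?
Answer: $3264$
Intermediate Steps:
$p = -3$ ($p = - 3 \left(\frac{0}{-1} - \frac{1}{-1}\right) = - 3 \left(0 \left(-1\right) - -1\right) = - 3 \left(0 + 1\right) = \left(-3\right) 1 = -3$)
$C{\left(j,Y \right)} = \left(-6 + j\right) \left(-2 + Y\right)$
$\left(C{\left(p,k{\left(-5,-1 \right)} \right)} - 123\right) \left(-34\right) = \left(\left(12 - -6 - -6 - -3\right) - 123\right) \left(-34\right) = \left(\left(12 + 6 + 6 + 3\right) - 123\right) \left(-34\right) = \left(27 - 123\right) \left(-34\right) = \left(-96\right) \left(-34\right) = 3264$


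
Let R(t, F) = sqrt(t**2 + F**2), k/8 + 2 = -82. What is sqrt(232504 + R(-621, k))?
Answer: sqrt(233419) ≈ 483.13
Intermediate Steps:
k = -672 (k = -16 + 8*(-82) = -16 - 656 = -672)
R(t, F) = sqrt(F**2 + t**2)
sqrt(232504 + R(-621, k)) = sqrt(232504 + sqrt((-672)**2 + (-621)**2)) = sqrt(232504 + sqrt(451584 + 385641)) = sqrt(232504 + sqrt(837225)) = sqrt(232504 + 915) = sqrt(233419)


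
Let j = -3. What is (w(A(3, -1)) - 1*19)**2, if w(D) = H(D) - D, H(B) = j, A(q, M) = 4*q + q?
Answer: 1369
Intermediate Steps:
A(q, M) = 5*q
H(B) = -3
w(D) = -3 - D
(w(A(3, -1)) - 1*19)**2 = ((-3 - 5*3) - 1*19)**2 = ((-3 - 1*15) - 19)**2 = ((-3 - 15) - 19)**2 = (-18 - 19)**2 = (-37)**2 = 1369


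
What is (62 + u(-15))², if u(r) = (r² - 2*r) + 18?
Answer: 112225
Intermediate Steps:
u(r) = 18 + r² - 2*r
(62 + u(-15))² = (62 + (18 + (-15)² - 2*(-15)))² = (62 + (18 + 225 + 30))² = (62 + 273)² = 335² = 112225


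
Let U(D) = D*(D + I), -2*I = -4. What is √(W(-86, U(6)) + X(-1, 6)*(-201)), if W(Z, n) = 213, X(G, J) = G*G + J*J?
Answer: 2*I*√1806 ≈ 84.994*I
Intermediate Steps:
X(G, J) = G² + J²
I = 2 (I = -½*(-4) = 2)
U(D) = D*(2 + D) (U(D) = D*(D + 2) = D*(2 + D))
√(W(-86, U(6)) + X(-1, 6)*(-201)) = √(213 + ((-1)² + 6²)*(-201)) = √(213 + (1 + 36)*(-201)) = √(213 + 37*(-201)) = √(213 - 7437) = √(-7224) = 2*I*√1806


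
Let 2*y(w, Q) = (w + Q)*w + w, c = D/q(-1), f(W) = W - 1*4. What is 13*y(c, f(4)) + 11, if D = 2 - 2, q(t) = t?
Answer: 11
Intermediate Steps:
D = 0
f(W) = -4 + W (f(W) = W - 4 = -4 + W)
c = 0 (c = 0/(-1) = 0*(-1) = 0)
y(w, Q) = w/2 + w*(Q + w)/2 (y(w, Q) = ((w + Q)*w + w)/2 = ((Q + w)*w + w)/2 = (w*(Q + w) + w)/2 = (w + w*(Q + w))/2 = w/2 + w*(Q + w)/2)
13*y(c, f(4)) + 11 = 13*((½)*0*(1 + (-4 + 4) + 0)) + 11 = 13*((½)*0*(1 + 0 + 0)) + 11 = 13*((½)*0*1) + 11 = 13*0 + 11 = 0 + 11 = 11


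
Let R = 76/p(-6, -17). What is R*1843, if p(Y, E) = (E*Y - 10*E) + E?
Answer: 140068/255 ≈ 549.29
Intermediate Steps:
p(Y, E) = -9*E + E*Y (p(Y, E) = (-10*E + E*Y) + E = -9*E + E*Y)
R = 76/255 (R = 76/((-17*(-9 - 6))) = 76/((-17*(-15))) = 76/255 ≈ 0.29804)
R*1843 = (76/255)*1843 = 140068/255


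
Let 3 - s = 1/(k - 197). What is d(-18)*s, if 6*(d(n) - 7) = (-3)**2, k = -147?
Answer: 17561/688 ≈ 25.525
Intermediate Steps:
d(n) = 17/2 (d(n) = 7 + (1/6)*(-3)**2 = 7 + (1/6)*9 = 7 + 3/2 = 17/2)
s = 1033/344 (s = 3 - 1/(-147 - 197) = 3 - 1/(-344) = 3 - 1*(-1/344) = 3 + 1/344 = 1033/344 ≈ 3.0029)
d(-18)*s = (17/2)*(1033/344) = 17561/688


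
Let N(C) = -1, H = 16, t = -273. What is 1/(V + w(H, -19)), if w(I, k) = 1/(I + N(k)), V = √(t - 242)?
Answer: 15/115876 - 225*I*√515/115876 ≈ 0.00012945 - 0.044065*I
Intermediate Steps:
V = I*√515 (V = √(-273 - 242) = √(-515) = I*√515 ≈ 22.694*I)
w(I, k) = 1/(-1 + I) (w(I, k) = 1/(I - 1) = 1/(-1 + I))
1/(V + w(H, -19)) = 1/(I*√515 + 1/(-1 + 16)) = 1/(I*√515 + 1/15) = 1/(1/15 + I*√515)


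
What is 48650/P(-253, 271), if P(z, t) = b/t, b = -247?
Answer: -13184150/247 ≈ -53377.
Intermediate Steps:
P(z, t) = -247/t
48650/P(-253, 271) = 48650/((-247/271)) = 48650/((-247*1/271)) = 48650/(-247/271) = 48650*(-271/247) = -13184150/247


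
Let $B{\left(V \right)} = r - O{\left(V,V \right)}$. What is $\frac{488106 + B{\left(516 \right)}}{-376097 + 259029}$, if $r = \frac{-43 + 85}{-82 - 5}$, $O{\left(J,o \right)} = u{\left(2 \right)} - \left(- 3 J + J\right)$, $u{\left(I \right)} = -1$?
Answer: $- \frac{14125161}{3394972} \approx -4.1606$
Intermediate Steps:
$O{\left(J,o \right)} = -1 + 2 J$ ($O{\left(J,o \right)} = -1 - \left(- 3 J + J\right) = -1 - - 2 J = -1 + 2 J$)
$r = - \frac{14}{29}$ ($r = \frac{42}{-87} = 42 \left(- \frac{1}{87}\right) = - \frac{14}{29} \approx -0.48276$)
$B{\left(V \right)} = \frac{15}{29} - 2 V$ ($B{\left(V \right)} = - \frac{14}{29} - \left(-1 + 2 V\right) = \frac{15}{29} - 2 V$)
$\frac{488106 + B{\left(516 \right)}}{-376097 + 259029} = \frac{488106 + \left(\frac{15}{29} - 1032\right)}{-376097 + 259029} = \frac{488106 + \left(\frac{15}{29} - 1032\right)}{-117068} = \left(488106 - \frac{29913}{29}\right) \left(- \frac{1}{117068}\right) = \frac{14125161}{29} \left(- \frac{1}{117068}\right) = - \frac{14125161}{3394972}$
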